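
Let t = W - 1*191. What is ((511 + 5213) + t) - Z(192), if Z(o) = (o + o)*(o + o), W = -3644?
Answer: -145567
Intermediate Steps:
t = -3835 (t = -3644 - 1*191 = -3644 - 191 = -3835)
Z(o) = 4*o**2 (Z(o) = (2*o)*(2*o) = 4*o**2)
((511 + 5213) + t) - Z(192) = ((511 + 5213) - 3835) - 4*192**2 = (5724 - 3835) - 4*36864 = 1889 - 1*147456 = 1889 - 147456 = -145567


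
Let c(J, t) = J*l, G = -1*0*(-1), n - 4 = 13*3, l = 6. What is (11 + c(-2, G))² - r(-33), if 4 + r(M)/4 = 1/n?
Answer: 727/43 ≈ 16.907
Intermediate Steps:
n = 43 (n = 4 + 13*3 = 4 + 39 = 43)
G = 0 (G = 0*(-1) = 0)
c(J, t) = 6*J (c(J, t) = J*6 = 6*J)
r(M) = -684/43 (r(M) = -16 + 4/43 = -684/43)
(11 + c(-2, G))² - r(-33) = (11 + 6*(-2))² - 1*(-684/43) = (11 - 12)² + 684/43 = (-1)² + 684/43 = 1 + 684/43 = 727/43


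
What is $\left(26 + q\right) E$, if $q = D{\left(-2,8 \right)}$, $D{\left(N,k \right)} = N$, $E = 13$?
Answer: $312$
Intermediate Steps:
$q = -2$
$\left(26 + q\right) E = \left(26 - 2\right) 13 = 24 \cdot 13 = 312$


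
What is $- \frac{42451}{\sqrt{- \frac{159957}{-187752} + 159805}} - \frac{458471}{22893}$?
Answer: $- \frac{35267}{1761} - \frac{84902 \sqrt{156480174562594}}{10001289439} \approx -126.22$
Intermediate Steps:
$- \frac{42451}{\sqrt{- \frac{159957}{-187752} + 159805}} - \frac{458471}{22893} = - \frac{42451}{\sqrt{\left(-159957\right) \left(- \frac{1}{187752}\right) + 159805}} - \frac{35267}{1761} = - \frac{42451}{\sqrt{\frac{53319}{62584} + 159805}} - \frac{35267}{1761} = - \frac{42451}{\sqrt{\frac{10001289439}{62584}}} - \frac{35267}{1761} = - \frac{42451}{\frac{1}{31292} \sqrt{156480174562594}} - \frac{35267}{1761} = - 42451 \frac{2 \sqrt{156480174562594}}{10001289439} - \frac{35267}{1761} = - \frac{84902 \sqrt{156480174562594}}{10001289439} - \frac{35267}{1761} = - \frac{35267}{1761} - \frac{84902 \sqrt{156480174562594}}{10001289439}$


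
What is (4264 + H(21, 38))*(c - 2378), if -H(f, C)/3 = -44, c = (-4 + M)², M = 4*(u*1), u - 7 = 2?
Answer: -5952184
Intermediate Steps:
u = 9 (u = 7 + 2 = 9)
M = 36 (M = 4*(9*1) = 4*9 = 36)
c = 1024 (c = (-4 + 36)² = 32² = 1024)
H(f, C) = 132 (H(f, C) = -3*(-44) = 132)
(4264 + H(21, 38))*(c - 2378) = (4264 + 132)*(1024 - 2378) = 4396*(-1354) = -5952184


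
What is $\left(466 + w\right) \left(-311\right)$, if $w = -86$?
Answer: $-118180$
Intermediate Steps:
$\left(466 + w\right) \left(-311\right) = \left(466 - 86\right) \left(-311\right) = 380 \left(-311\right) = -118180$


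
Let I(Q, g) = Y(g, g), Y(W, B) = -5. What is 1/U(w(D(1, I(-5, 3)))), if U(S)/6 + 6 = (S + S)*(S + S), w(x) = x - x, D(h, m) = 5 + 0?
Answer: -1/36 ≈ -0.027778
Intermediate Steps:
I(Q, g) = -5
D(h, m) = 5
w(x) = 0
U(S) = -36 + 24*S**2 (U(S) = -36 + 6*((S + S)*(S + S)) = -36 + 6*((2*S)*(2*S)) = -36 + 6*(4*S**2) = -36 + 24*S**2)
1/U(w(D(1, I(-5, 3)))) = 1/(-36 + 24*0**2) = 1/(-36 + 24*0) = 1/(-36 + 0) = 1/(-36) = -1/36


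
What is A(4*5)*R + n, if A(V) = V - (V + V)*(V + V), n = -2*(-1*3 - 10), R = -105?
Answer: 165926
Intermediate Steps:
n = 26 (n = -2*(-3 - 10) = -2*(-13) = 26)
A(V) = V - 4*V² (A(V) = V - 2*V*2*V = V - 4*V²)
A(4*5)*R + n = ((4*5)*(1 - 16*5))*(-105) + 26 = (20*(1 - 4*20))*(-105) + 26 = (20*(1 - 80))*(-105) + 26 = (20*(-79))*(-105) + 26 = -1580*(-105) + 26 = 165900 + 26 = 165926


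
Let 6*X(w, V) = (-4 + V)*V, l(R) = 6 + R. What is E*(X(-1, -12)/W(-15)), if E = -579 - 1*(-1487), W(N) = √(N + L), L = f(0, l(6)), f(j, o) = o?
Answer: -29056*I*√3/3 ≈ -16776.0*I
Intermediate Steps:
X(w, V) = V*(-4 + V)/6 (X(w, V) = ((-4 + V)*V)/6 = (V*(-4 + V))/6 = V*(-4 + V)/6)
L = 12 (L = 6 + 6 = 12)
W(N) = √(12 + N) (W(N) = √(N + 12) = √(12 + N))
E = 908 (E = -579 + 1487 = 908)
E*(X(-1, -12)/W(-15)) = 908*(((⅙)*(-12)*(-4 - 12))/(√(12 - 15))) = 908*(((⅙)*(-12)*(-16))/(√(-3))) = 908*(32/((I*√3))) = 908*(32*(-I*√3/3)) = 908*(-32*I*√3/3) = -29056*I*√3/3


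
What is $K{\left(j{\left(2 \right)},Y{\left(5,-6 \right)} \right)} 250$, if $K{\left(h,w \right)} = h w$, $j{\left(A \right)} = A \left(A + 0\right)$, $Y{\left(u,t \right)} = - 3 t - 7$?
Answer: $11000$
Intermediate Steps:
$Y{\left(u,t \right)} = -7 - 3 t$
$j{\left(A \right)} = A^{2}$ ($j{\left(A \right)} = A A = A^{2}$)
$K{\left(j{\left(2 \right)},Y{\left(5,-6 \right)} \right)} 250 = 2^{2} \left(-7 - -18\right) 250 = 4 \left(-7 + 18\right) 250 = 4 \cdot 11 \cdot 250 = 44 \cdot 250 = 11000$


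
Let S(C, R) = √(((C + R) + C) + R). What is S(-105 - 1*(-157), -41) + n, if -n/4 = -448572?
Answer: 1794288 + √22 ≈ 1.7943e+6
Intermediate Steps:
n = 1794288 (n = -4*(-448572) = 1794288)
S(C, R) = √(2*C + 2*R) (S(C, R) = √((R + 2*C) + R) = √(2*C + 2*R))
S(-105 - 1*(-157), -41) + n = √(2*(-105 - 1*(-157)) + 2*(-41)) + 1794288 = √(2*(-105 + 157) - 82) + 1794288 = √(2*52 - 82) + 1794288 = √(104 - 82) + 1794288 = √22 + 1794288 = 1794288 + √22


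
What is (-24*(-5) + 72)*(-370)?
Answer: -71040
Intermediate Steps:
(-24*(-5) + 72)*(-370) = (120 + 72)*(-370) = 192*(-370) = -71040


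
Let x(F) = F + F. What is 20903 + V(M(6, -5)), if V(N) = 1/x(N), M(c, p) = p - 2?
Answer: 292641/14 ≈ 20903.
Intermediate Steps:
x(F) = 2*F
M(c, p) = -2 + p
V(N) = 1/(2*N)
20903 + V(M(6, -5)) = 20903 + 1/(2*(-2 - 5)) = 20903 + (½)/(-7) = 20903 + (½)*(-⅐) = 20903 - 1/14 = 292641/14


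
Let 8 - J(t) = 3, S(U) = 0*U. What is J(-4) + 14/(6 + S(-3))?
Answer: 22/3 ≈ 7.3333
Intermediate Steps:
S(U) = 0
J(t) = 5 (J(t) = 8 - 1*3 = 8 - 3 = 5)
J(-4) + 14/(6 + S(-3)) = 5 + 14/(6 + 0) = 5 + 14/6 = 5 + (⅙)*14 = 5 + 7/3 = 22/3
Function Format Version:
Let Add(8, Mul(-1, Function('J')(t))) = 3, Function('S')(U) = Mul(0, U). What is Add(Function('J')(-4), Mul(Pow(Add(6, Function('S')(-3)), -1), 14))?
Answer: Rational(22, 3) ≈ 7.3333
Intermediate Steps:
Function('S')(U) = 0
Function('J')(t) = 5 (Function('J')(t) = Add(8, Mul(-1, 3)) = Add(8, -3) = 5)
Add(Function('J')(-4), Mul(Pow(Add(6, Function('S')(-3)), -1), 14)) = Add(5, Mul(Pow(Add(6, 0), -1), 14)) = Add(5, Mul(Pow(6, -1), 14)) = Add(5, Mul(Rational(1, 6), 14)) = Add(5, Rational(7, 3)) = Rational(22, 3)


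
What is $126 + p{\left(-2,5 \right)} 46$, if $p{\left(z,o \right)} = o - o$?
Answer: $126$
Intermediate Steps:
$p{\left(z,o \right)} = 0$
$126 + p{\left(-2,5 \right)} 46 = 126 + 0 \cdot 46 = 126 + 0 = 126$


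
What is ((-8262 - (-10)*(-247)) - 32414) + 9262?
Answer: -33884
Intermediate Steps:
((-8262 - (-10)*(-247)) - 32414) + 9262 = ((-8262 - 1*2470) - 32414) + 9262 = ((-8262 - 2470) - 32414) + 9262 = (-10732 - 32414) + 9262 = -43146 + 9262 = -33884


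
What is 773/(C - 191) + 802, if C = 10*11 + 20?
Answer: 48149/61 ≈ 789.33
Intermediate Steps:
C = 130 (C = 110 + 20 = 130)
773/(C - 191) + 802 = 773/(130 - 191) + 802 = 773/(-61) + 802 = 773*(-1/61) + 802 = -773/61 + 802 = 48149/61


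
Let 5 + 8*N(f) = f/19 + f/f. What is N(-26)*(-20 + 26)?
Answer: -153/38 ≈ -4.0263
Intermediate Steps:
N(f) = -½ + f/152 (N(f) = -5/8 + (f/19 + f/f)/8 = -5/8 + (f*(1/19) + 1)/8 = -5/8 + (f/19 + 1)/8 = -5/8 + (1 + f/19)/8 = -5/8 + (⅛ + f/152) = -½ + f/152)
N(-26)*(-20 + 26) = (-½ + (1/152)*(-26))*(-20 + 26) = (-½ - 13/76)*6 = -51/76*6 = -153/38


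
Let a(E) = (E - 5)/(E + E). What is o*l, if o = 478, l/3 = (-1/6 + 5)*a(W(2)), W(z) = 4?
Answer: -6931/8 ≈ -866.38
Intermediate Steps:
a(E) = (-5 + E)/(2*E) (a(E) = (-5 + E)/((2*E)) = (-5 + E)*(1/(2*E)) = (-5 + E)/(2*E))
l = -29/16 (l = 3*((-1/6 + 5)*((½)*(-5 + 4)/4)) = 3*((-1*⅙ + 5)*((½)*(¼)*(-1))) = 3*((-⅙ + 5)*(-⅛)) = 3*((29/6)*(-⅛)) = 3*(-29/48) = -29/16 ≈ -1.8125)
o*l = 478*(-29/16) = -6931/8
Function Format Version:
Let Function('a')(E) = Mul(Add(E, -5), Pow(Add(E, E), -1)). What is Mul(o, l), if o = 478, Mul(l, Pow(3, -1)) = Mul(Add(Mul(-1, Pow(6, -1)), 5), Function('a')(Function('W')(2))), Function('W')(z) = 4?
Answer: Rational(-6931, 8) ≈ -866.38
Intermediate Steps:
Function('a')(E) = Mul(Rational(1, 2), Pow(E, -1), Add(-5, E)) (Function('a')(E) = Mul(Add(-5, E), Pow(Mul(2, E), -1)) = Mul(Add(-5, E), Mul(Rational(1, 2), Pow(E, -1))) = Mul(Rational(1, 2), Pow(E, -1), Add(-5, E)))
l = Rational(-29, 16) (l = Mul(3, Mul(Add(Mul(-1, Pow(6, -1)), 5), Mul(Rational(1, 2), Pow(4, -1), Add(-5, 4)))) = Mul(3, Mul(Add(Mul(-1, Rational(1, 6)), 5), Mul(Rational(1, 2), Rational(1, 4), -1))) = Mul(3, Mul(Add(Rational(-1, 6), 5), Rational(-1, 8))) = Mul(3, Mul(Rational(29, 6), Rational(-1, 8))) = Mul(3, Rational(-29, 48)) = Rational(-29, 16) ≈ -1.8125)
Mul(o, l) = Mul(478, Rational(-29, 16)) = Rational(-6931, 8)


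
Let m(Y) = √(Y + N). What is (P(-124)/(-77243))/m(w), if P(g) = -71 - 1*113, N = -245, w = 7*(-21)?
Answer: -46*I*√2/540701 ≈ -0.00012031*I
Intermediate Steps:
w = -147
m(Y) = √(-245 + Y) (m(Y) = √(Y - 245) = √(-245 + Y))
P(g) = -184 (P(g) = -71 - 113 = -184)
(P(-124)/(-77243))/m(w) = (-184/(-77243))/(√(-245 - 147)) = (-184*(-1/77243))/(√(-392)) = 184/(77243*((14*I*√2))) = 184*(-I*√2/28)/77243 = -46*I*√2/540701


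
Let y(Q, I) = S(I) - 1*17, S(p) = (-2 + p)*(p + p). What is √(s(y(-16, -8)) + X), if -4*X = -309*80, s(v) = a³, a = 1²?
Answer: √6181 ≈ 78.619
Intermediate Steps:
S(p) = 2*p*(-2 + p) (S(p) = (-2 + p)*(2*p) = 2*p*(-2 + p))
a = 1
y(Q, I) = -17 + 2*I*(-2 + I) (y(Q, I) = 2*I*(-2 + I) - 1*17 = 2*I*(-2 + I) - 17 = -17 + 2*I*(-2 + I))
s(v) = 1 (s(v) = 1³ = 1)
X = 6180 (X = -(-309)*80/4 = -¼*(-24720) = 6180)
√(s(y(-16, -8)) + X) = √(1 + 6180) = √6181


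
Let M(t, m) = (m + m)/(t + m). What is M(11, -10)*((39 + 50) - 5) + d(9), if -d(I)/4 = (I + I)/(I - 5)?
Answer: -1698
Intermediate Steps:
d(I) = -8*I/(-5 + I) (d(I) = -4*(I + I)/(I - 5) = -4*2*I/(-5 + I) = -8*I/(-5 + I))
M(t, m) = 2*m/(m + t) (M(t, m) = (2*m)/(m + t) = 2*m/(m + t))
M(11, -10)*((39 + 50) - 5) + d(9) = (2*(-10)/(-10 + 11))*((39 + 50) - 5) - 8*9/(-5 + 9) = (2*(-10)/1)*(89 - 5) - 8*9/4 = (2*(-10)*1)*84 - 8*9*1/4 = -20*84 - 18 = -1680 - 18 = -1698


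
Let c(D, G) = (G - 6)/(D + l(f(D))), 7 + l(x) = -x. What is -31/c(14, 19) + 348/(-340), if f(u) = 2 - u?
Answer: -51196/1105 ≈ -46.331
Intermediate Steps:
l(x) = -7 - x
c(D, G) = (-6 + G)/(-9 + 2*D) (c(D, G) = (G - 6)/(D + (-7 - (2 - D))) = (-6 + G)/(D + (-7 + (-2 + D))) = (-6 + G)/(D + (-9 + D)) = (-6 + G)/(-9 + 2*D))
-31/c(14, 19) + 348/(-340) = -31*(-9 + 2*14)/(-6 + 19) + 348/(-340) = -31/(13/(-9 + 28)) + 348*(-1/340) = -31/(13/19) - 87/85 = -31/((1/19)*13) - 87/85 = -31/13/19 - 87/85 = -31*19/13 - 87/85 = -589/13 - 87/85 = -51196/1105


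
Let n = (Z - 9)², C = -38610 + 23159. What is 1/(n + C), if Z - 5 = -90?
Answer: -1/6615 ≈ -0.00015117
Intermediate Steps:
Z = -85 (Z = 5 - 90 = -85)
C = -15451
n = 8836 (n = (-85 - 9)² = (-94)² = 8836)
1/(n + C) = 1/(8836 - 15451) = 1/(-6615) = -1/6615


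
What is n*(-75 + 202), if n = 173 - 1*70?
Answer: 13081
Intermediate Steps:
n = 103 (n = 173 - 70 = 103)
n*(-75 + 202) = 103*(-75 + 202) = 103*127 = 13081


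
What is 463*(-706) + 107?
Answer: -326771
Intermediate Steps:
463*(-706) + 107 = -326878 + 107 = -326771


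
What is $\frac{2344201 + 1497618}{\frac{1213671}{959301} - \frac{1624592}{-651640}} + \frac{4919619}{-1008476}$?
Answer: $\frac{100914084641760501843873}{98719266054339868} \approx 1.0222 \cdot 10^{6}$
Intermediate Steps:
$\frac{2344201 + 1497618}{\frac{1213671}{959301} - \frac{1624592}{-651640}} + \frac{4919619}{-1008476} = \frac{3841819}{1213671 \cdot \frac{1}{959301} - - \frac{203074}{81455}} + 4919619 \left(- \frac{1}{1008476}\right) = \frac{3841819}{\frac{404557}{319767} + \frac{203074}{81455}} - \frac{4919619}{1008476} = \frac{3841819}{\frac{97889554193}{26046620985}} - \frac{4919619}{1008476} = 3841819 \cdot \frac{26046620985}{97889554193} - \frac{4919619}{1008476} = \frac{100066403385971715}{97889554193} - \frac{4919619}{1008476} = \frac{100914084641760501843873}{98719266054339868}$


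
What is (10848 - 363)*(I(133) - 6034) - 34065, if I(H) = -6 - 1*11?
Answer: -63478800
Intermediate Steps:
I(H) = -17 (I(H) = -6 - 11 = -17)
(10848 - 363)*(I(133) - 6034) - 34065 = (10848 - 363)*(-17 - 6034) - 34065 = 10485*(-6051) - 34065 = -63444735 - 34065 = -63478800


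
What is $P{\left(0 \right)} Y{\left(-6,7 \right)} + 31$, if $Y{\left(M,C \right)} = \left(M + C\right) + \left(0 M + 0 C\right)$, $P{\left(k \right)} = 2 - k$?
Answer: $33$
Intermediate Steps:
$Y{\left(M,C \right)} = C + M$ ($Y{\left(M,C \right)} = \left(C + M\right) + \left(0 + 0\right) = \left(C + M\right) + 0 = C + M$)
$P{\left(0 \right)} Y{\left(-6,7 \right)} + 31 = \left(2 - 0\right) \left(7 - 6\right) + 31 = \left(2 + 0\right) 1 + 31 = 2 \cdot 1 + 31 = 2 + 31 = 33$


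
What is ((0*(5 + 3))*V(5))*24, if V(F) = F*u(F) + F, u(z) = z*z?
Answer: 0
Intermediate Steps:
u(z) = z**2
V(F) = F + F**3 (V(F) = F*F**2 + F = F**3 + F = F + F**3)
((0*(5 + 3))*V(5))*24 = ((0*(5 + 3))*(5 + 5**3))*24 = ((0*8)*(5 + 125))*24 = (0*130)*24 = 0*24 = 0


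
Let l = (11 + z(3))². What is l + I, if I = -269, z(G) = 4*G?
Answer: 260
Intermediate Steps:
l = 529 (l = (11 + 4*3)² = (11 + 12)² = 23² = 529)
l + I = 529 - 269 = 260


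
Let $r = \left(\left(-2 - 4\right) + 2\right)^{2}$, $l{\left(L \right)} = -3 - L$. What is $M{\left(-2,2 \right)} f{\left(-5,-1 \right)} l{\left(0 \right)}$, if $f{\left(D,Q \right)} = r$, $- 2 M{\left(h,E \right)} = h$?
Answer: $-48$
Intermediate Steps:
$M{\left(h,E \right)} = - \frac{h}{2}$
$r = 16$ ($r = \left(\left(-2 - 4\right) + 2\right)^{2} = \left(-6 + 2\right)^{2} = \left(-4\right)^{2} = 16$)
$f{\left(D,Q \right)} = 16$
$M{\left(-2,2 \right)} f{\left(-5,-1 \right)} l{\left(0 \right)} = \left(- \frac{1}{2}\right) \left(-2\right) 16 \left(-3 - 0\right) = 1 \cdot 16 \left(-3 + 0\right) = 16 \left(-3\right) = -48$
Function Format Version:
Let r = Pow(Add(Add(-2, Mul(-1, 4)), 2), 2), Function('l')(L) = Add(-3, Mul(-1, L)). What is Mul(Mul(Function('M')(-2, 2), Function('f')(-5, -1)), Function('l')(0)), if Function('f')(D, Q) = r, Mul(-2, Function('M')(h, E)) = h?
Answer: -48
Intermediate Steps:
Function('M')(h, E) = Mul(Rational(-1, 2), h)
r = 16 (r = Pow(Add(Add(-2, -4), 2), 2) = Pow(Add(-6, 2), 2) = Pow(-4, 2) = 16)
Function('f')(D, Q) = 16
Mul(Mul(Function('M')(-2, 2), Function('f')(-5, -1)), Function('l')(0)) = Mul(Mul(Mul(Rational(-1, 2), -2), 16), Add(-3, Mul(-1, 0))) = Mul(Mul(1, 16), Add(-3, 0)) = Mul(16, -3) = -48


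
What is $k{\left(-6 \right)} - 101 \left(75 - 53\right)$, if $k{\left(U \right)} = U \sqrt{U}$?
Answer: $-2222 - 6 i \sqrt{6} \approx -2222.0 - 14.697 i$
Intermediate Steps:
$k{\left(U \right)} = U^{\frac{3}{2}}$
$k{\left(-6 \right)} - 101 \left(75 - 53\right) = \left(-6\right)^{\frac{3}{2}} - 101 \left(75 - 53\right) = - 6 i \sqrt{6} - 101 \left(75 - 53\right) = - 6 i \sqrt{6} - 2222 = -2222 - 6 i \sqrt{6}$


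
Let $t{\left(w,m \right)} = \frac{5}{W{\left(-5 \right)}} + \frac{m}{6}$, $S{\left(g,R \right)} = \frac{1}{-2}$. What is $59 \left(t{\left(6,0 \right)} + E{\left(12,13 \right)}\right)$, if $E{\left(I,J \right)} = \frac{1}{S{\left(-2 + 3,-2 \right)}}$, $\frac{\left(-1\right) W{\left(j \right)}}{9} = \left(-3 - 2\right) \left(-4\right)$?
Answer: $- \frac{4307}{36} \approx -119.64$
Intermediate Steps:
$W{\left(j \right)} = -180$ ($W{\left(j \right)} = - 9 \left(-3 - 2\right) \left(-4\right) = - 9 \left(\left(-5\right) \left(-4\right)\right) = \left(-9\right) 20 = -180$)
$S{\left(g,R \right)} = - \frac{1}{2}$
$t{\left(w,m \right)} = - \frac{1}{36} + \frac{m}{6}$ ($t{\left(w,m \right)} = \frac{5}{-180} + \frac{m}{6} = 5 \left(- \frac{1}{180}\right) + m \frac{1}{6} = - \frac{1}{36} + \frac{m}{6}$)
$E{\left(I,J \right)} = -2$ ($E{\left(I,J \right)} = \frac{1}{- \frac{1}{2}} = -2$)
$59 \left(t{\left(6,0 \right)} + E{\left(12,13 \right)}\right) = 59 \left(\left(- \frac{1}{36} + \frac{1}{6} \cdot 0\right) - 2\right) = 59 \left(\left(- \frac{1}{36} + 0\right) - 2\right) = 59 \left(- \frac{1}{36} - 2\right) = 59 \left(- \frac{73}{36}\right) = - \frac{4307}{36}$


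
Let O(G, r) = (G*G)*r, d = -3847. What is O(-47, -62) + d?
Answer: -140805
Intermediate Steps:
O(G, r) = r*G² (O(G, r) = G²*r = r*G²)
O(-47, -62) + d = -62*(-47)² - 3847 = -62*2209 - 3847 = -136958 - 3847 = -140805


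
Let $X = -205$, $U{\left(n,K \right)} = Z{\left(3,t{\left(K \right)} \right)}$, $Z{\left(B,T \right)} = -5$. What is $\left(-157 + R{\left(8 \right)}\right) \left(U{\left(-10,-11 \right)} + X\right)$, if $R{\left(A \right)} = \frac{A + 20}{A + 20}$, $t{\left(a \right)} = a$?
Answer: $32760$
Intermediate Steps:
$U{\left(n,K \right)} = -5$
$R{\left(A \right)} = 1$ ($R{\left(A \right)} = \frac{20 + A}{20 + A} = 1$)
$\left(-157 + R{\left(8 \right)}\right) \left(U{\left(-10,-11 \right)} + X\right) = \left(-157 + 1\right) \left(-5 - 205\right) = \left(-156\right) \left(-210\right) = 32760$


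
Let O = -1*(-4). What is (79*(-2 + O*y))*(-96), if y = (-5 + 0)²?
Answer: -743232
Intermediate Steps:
O = 4
y = 25 (y = (-5)² = 25)
(79*(-2 + O*y))*(-96) = (79*(-2 + 4*25))*(-96) = (79*(-2 + 100))*(-96) = (79*98)*(-96) = 7742*(-96) = -743232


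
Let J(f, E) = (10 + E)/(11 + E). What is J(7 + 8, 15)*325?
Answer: 625/2 ≈ 312.50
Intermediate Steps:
J(f, E) = (10 + E)/(11 + E)
J(7 + 8, 15)*325 = ((10 + 15)/(11 + 15))*325 = (25/26)*325 = 625/2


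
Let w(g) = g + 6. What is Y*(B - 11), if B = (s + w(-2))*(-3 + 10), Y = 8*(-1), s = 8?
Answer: -584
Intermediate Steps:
w(g) = 6 + g
Y = -8
B = 84 (B = (8 + (6 - 2))*(-3 + 10) = (8 + 4)*7 = 12*7 = 84)
Y*(B - 11) = -8*(84 - 11) = -8*73 = -584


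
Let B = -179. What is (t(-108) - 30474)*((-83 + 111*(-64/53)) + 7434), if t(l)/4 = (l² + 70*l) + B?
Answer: -5651040226/53 ≈ -1.0662e+8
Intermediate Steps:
t(l) = -716 + 4*l² + 280*l (t(l) = 4*((l² + 70*l) - 179) = 4*(-179 + l² + 70*l) = -716 + 4*l² + 280*l)
(t(-108) - 30474)*((-83 + 111*(-64/53)) + 7434) = ((-716 + 4*(-108)² + 280*(-108)) - 30474)*((-83 + 111*(-64/53)) + 7434) = ((-716 + 4*11664 - 30240) - 30474)*((-83 + 111*(-64*1/53)) + 7434) = ((-716 + 46656 - 30240) - 30474)*((-83 + 111*(-64/53)) + 7434) = (15700 - 30474)*((-83 - 7104/53) + 7434) = -14774*(-11503/53 + 7434) = -14774*382499/53 = -5651040226/53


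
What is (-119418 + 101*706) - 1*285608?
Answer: -333720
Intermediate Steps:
(-119418 + 101*706) - 1*285608 = (-119418 + 71306) - 285608 = -48112 - 285608 = -333720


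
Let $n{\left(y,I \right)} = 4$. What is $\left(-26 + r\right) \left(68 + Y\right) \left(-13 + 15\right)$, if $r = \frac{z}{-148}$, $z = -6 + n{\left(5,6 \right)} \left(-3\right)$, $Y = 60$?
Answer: $- \frac{245120}{37} \approx -6624.9$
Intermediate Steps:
$z = -18$ ($z = -6 + 4 \left(-3\right) = -6 - 12 = -18$)
$r = \frac{9}{74}$ ($r = - \frac{18}{-148} = \left(-18\right) \left(- \frac{1}{148}\right) = \frac{9}{74} \approx 0.12162$)
$\left(-26 + r\right) \left(68 + Y\right) \left(-13 + 15\right) = \left(-26 + \frac{9}{74}\right) \left(68 + 60\right) \left(-13 + 15\right) = - \frac{1915 \cdot 128 \cdot 2}{74} = \left(- \frac{1915}{74}\right) 256 = - \frac{245120}{37}$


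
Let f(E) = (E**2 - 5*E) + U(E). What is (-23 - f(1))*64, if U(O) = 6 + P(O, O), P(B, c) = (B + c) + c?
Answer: -1792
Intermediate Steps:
P(B, c) = B + 2*c
U(O) = 6 + 3*O (U(O) = 6 + (O + 2*O) = 6 + 3*O)
f(E) = 6 + E**2 - 2*E (f(E) = (E**2 - 5*E) + (6 + 3*E) = 6 + E**2 - 2*E)
(-23 - f(1))*64 = (-23 - (6 + 1**2 - 2*1))*64 = (-23 - (6 + 1 - 2))*64 = (-23 - 1*5)*64 = (-23 - 5)*64 = -28*64 = -1792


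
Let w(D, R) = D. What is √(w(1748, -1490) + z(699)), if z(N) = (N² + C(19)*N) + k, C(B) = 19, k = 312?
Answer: √503942 ≈ 709.89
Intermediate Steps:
z(N) = 312 + N² + 19*N (z(N) = (N² + 19*N) + 312 = 312 + N² + 19*N)
√(w(1748, -1490) + z(699)) = √(1748 + (312 + 699² + 19*699)) = √(1748 + (312 + 488601 + 13281)) = √(1748 + 502194) = √503942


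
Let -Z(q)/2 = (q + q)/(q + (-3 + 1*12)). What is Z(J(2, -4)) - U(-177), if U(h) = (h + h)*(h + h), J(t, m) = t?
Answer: -1378484/11 ≈ -1.2532e+5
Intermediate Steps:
U(h) = 4*h² (U(h) = (2*h)*(2*h) = 4*h²)
Z(q) = -4*q/(9 + q) (Z(q) = -2*(q + q)/(q + (-3 + 1*12)) = -2*2*q/(q + (-3 + 12)) = -2*2*q/(q + 9) = -2*2*q/(9 + q) = -4*q/(9 + q))
Z(J(2, -4)) - U(-177) = -4*2/(9 + 2) - 4*(-177)² = -4*2/11 - 4*31329 = -4*2*1/11 - 1*125316 = -8/11 - 125316 = -1378484/11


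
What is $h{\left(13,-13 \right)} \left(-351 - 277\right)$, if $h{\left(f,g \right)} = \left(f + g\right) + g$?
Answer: $8164$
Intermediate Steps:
$h{\left(f,g \right)} = f + 2 g$
$h{\left(13,-13 \right)} \left(-351 - 277\right) = \left(13 + 2 \left(-13\right)\right) \left(-351 - 277\right) = \left(13 - 26\right) \left(-628\right) = \left(-13\right) \left(-628\right) = 8164$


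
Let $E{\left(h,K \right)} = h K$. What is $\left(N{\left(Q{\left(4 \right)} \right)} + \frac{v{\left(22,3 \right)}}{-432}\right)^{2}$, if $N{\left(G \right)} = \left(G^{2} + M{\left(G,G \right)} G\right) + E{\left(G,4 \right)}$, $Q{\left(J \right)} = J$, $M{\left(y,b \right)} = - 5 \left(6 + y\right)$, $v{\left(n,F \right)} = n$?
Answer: $\frac{1317617401}{46656} \approx 28241.0$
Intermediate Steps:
$E{\left(h,K \right)} = K h$
$M{\left(y,b \right)} = -30 - 5 y$
$N{\left(G \right)} = G^{2} + 4 G + G \left(-30 - 5 G\right)$ ($N{\left(G \right)} = \left(G^{2} + \left(-30 - 5 G\right) G\right) + 4 G = \left(G^{2} + G \left(-30 - 5 G\right)\right) + 4 G = G^{2} + 4 G + G \left(-30 - 5 G\right)$)
$\left(N{\left(Q{\left(4 \right)} \right)} + \frac{v{\left(22,3 \right)}}{-432}\right)^{2} = \left(2 \cdot 4 \left(-13 - 8\right) + \frac{22}{-432}\right)^{2} = \left(2 \cdot 4 \left(-13 - 8\right) + 22 \left(- \frac{1}{432}\right)\right)^{2} = \left(2 \cdot 4 \left(-21\right) - \frac{11}{216}\right)^{2} = \left(-168 - \frac{11}{216}\right)^{2} = \left(- \frac{36299}{216}\right)^{2} = \frac{1317617401}{46656}$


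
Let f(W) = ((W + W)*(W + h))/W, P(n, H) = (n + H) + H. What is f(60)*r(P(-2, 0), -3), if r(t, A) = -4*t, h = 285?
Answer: 5520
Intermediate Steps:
P(n, H) = n + 2*H (P(n, H) = (H + n) + H = n + 2*H)
f(W) = 570 + 2*W (f(W) = ((W + W)*(W + 285))/W = ((2*W)*(285 + W))/W = (2*W*(285 + W))/W = 570 + 2*W)
f(60)*r(P(-2, 0), -3) = (570 + 2*60)*(-4*(-2 + 2*0)) = (570 + 120)*(-4*(-2 + 0)) = 690*(-4*(-2)) = 690*8 = 5520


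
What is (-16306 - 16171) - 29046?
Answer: -61523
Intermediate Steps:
(-16306 - 16171) - 29046 = -32477 - 29046 = -61523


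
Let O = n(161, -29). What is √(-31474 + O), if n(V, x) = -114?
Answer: 2*I*√7897 ≈ 177.73*I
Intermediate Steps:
O = -114
√(-31474 + O) = √(-31474 - 114) = √(-31588) = 2*I*√7897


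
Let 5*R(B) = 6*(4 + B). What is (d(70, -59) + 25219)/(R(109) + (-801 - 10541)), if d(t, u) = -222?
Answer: -124985/56032 ≈ -2.2306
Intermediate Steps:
R(B) = 24/5 + 6*B/5 (R(B) = (6*(4 + B))/5 = (24 + 6*B)/5 = 24/5 + 6*B/5)
(d(70, -59) + 25219)/(R(109) + (-801 - 10541)) = (-222 + 25219)/((24/5 + (6/5)*109) + (-801 - 10541)) = 24997/((24/5 + 654/5) - 11342) = 24997/(678/5 - 11342) = 24997/(-56032/5) = 24997*(-5/56032) = -124985/56032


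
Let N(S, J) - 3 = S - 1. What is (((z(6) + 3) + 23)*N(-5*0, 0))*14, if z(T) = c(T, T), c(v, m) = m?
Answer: 896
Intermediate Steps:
N(S, J) = 2 + S (N(S, J) = 3 + (S - 1) = 3 + (-1 + S) = 2 + S)
z(T) = T
(((z(6) + 3) + 23)*N(-5*0, 0))*14 = (((6 + 3) + 23)*(2 - 5*0))*14 = ((9 + 23)*(2 + 0))*14 = (32*2)*14 = 64*14 = 896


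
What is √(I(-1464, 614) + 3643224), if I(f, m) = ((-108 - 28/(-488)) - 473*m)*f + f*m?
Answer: 2*√107020041 ≈ 20690.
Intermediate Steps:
I(f, m) = f*m + f*(-13169/122 - 473*m) (I(f, m) = ((-108 - 28*(-1/488)) - 473*m)*f + f*m = ((-108 + 7/122) - 473*m)*f + f*m = (-13169/122 - 473*m)*f + f*m = f*(-13169/122 - 473*m) + f*m = f*m + f*(-13169/122 - 473*m))
√(I(-1464, 614) + 3643224) = √(-1/122*(-1464)*(13169 + 57584*614) + 3643224) = √(-1/122*(-1464)*(13169 + 35356576) + 3643224) = √(-1/122*(-1464)*35369745 + 3643224) = √(424436940 + 3643224) = √428080164 = 2*√107020041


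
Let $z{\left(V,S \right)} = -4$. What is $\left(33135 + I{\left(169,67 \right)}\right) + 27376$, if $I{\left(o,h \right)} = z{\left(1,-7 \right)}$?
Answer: $60507$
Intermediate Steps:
$I{\left(o,h \right)} = -4$
$\left(33135 + I{\left(169,67 \right)}\right) + 27376 = \left(33135 - 4\right) + 27376 = 33131 + 27376 = 60507$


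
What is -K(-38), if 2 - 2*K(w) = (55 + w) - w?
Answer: 53/2 ≈ 26.500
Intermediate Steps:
K(w) = -53/2 (K(w) = 1 - ((55 + w) - w)/2 = 1 - ½*55 = 1 - 55/2 = -53/2)
-K(-38) = -1*(-53/2) = 53/2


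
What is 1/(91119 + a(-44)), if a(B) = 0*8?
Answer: 1/91119 ≈ 1.0975e-5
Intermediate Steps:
a(B) = 0
1/(91119 + a(-44)) = 1/(91119 + 0) = 1/91119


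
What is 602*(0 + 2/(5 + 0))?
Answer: 1204/5 ≈ 240.80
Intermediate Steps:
602*(0 + 2/(5 + 0)) = 602*(0 + 2/5) = 602*(2/5) = 1204/5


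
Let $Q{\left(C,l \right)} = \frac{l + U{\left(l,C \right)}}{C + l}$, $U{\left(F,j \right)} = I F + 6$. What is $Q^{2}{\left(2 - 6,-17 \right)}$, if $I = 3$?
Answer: $\frac{3844}{441} \approx 8.7166$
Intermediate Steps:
$U{\left(F,j \right)} = 6 + 3 F$ ($U{\left(F,j \right)} = 3 F + 6 = 6 + 3 F$)
$Q{\left(C,l \right)} = \frac{6 + 4 l}{C + l}$ ($Q{\left(C,l \right)} = \frac{l + \left(6 + 3 l\right)}{C + l} = \frac{6 + 4 l}{C + l}$)
$Q^{2}{\left(2 - 6,-17 \right)} = \left(\frac{2 \left(3 + 2 \left(-17\right)\right)}{\left(2 - 6\right) - 17}\right)^{2} = \left(\frac{2 \left(3 - 34\right)}{\left(2 - 6\right) - 17}\right)^{2} = \left(2 \frac{1}{-4 - 17} \left(-31\right)\right)^{2} = \left(2 \frac{1}{-21} \left(-31\right)\right)^{2} = \left(2 \left(- \frac{1}{21}\right) \left(-31\right)\right)^{2} = \left(\frac{62}{21}\right)^{2} = \frac{3844}{441}$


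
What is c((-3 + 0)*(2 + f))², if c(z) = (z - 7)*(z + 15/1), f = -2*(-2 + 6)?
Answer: 131769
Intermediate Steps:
f = -8 (f = -2*4 = -8)
c(z) = (-7 + z)*(15 + z) (c(z) = (-7 + z)*(z + 15*1) = (-7 + z)*(z + 15) = (-7 + z)*(15 + z))
c((-3 + 0)*(2 + f))² = (-105 + ((-3 + 0)*(2 - 8))² + 8*((-3 + 0)*(2 - 8)))² = (-105 + (-3*(-6))² + 8*(-3*(-6)))² = (-105 + 18² + 8*18)² = (-105 + 324 + 144)² = 363² = 131769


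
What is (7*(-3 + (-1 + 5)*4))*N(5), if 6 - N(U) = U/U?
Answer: 455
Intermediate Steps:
N(U) = 5 (N(U) = 6 - U/U = 6 - 1*1 = 6 - 1 = 5)
(7*(-3 + (-1 + 5)*4))*N(5) = (7*(-3 + (-1 + 5)*4))*5 = (7*(-3 + 4*4))*5 = (7*(-3 + 16))*5 = (7*13)*5 = 91*5 = 455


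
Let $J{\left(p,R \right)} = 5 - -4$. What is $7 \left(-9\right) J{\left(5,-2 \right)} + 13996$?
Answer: $13429$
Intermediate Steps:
$J{\left(p,R \right)} = 9$ ($J{\left(p,R \right)} = 5 + 4 = 9$)
$7 \left(-9\right) J{\left(5,-2 \right)} + 13996 = 7 \left(-9\right) 9 + 13996 = \left(-63\right) 9 + 13996 = -567 + 13996 = 13429$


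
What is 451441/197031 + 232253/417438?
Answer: 11152841381/3916582218 ≈ 2.8476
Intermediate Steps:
451441/197031 + 232253/417438 = 451441*(1/197031) + 232253*(1/417438) = 451441/197031 + 33179/59634 = 11152841381/3916582218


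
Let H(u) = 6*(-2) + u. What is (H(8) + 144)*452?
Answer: 63280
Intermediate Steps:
H(u) = -12 + u
(H(8) + 144)*452 = ((-12 + 8) + 144)*452 = (-4 + 144)*452 = 140*452 = 63280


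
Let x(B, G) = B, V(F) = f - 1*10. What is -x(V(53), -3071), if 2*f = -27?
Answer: 47/2 ≈ 23.500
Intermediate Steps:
f = -27/2 (f = (½)*(-27) = -27/2 ≈ -13.500)
V(F) = -47/2 (V(F) = -27/2 - 1*10 = -27/2 - 10 = -47/2)
-x(V(53), -3071) = -1*(-47/2) = 47/2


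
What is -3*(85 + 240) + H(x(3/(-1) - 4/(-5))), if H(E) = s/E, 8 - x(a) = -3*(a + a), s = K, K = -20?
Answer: -12625/13 ≈ -971.15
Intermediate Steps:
s = -20
x(a) = 8 + 6*a (x(a) = 8 - (-3)*(a + a) = 8 - (-3)*2*a = 8 - (-6)*a = 8 + 6*a)
H(E) = -20/E
-3*(85 + 240) + H(x(3/(-1) - 4/(-5))) = -3*(85 + 240) - 20/(8 + 6*(3/(-1) - 4/(-5))) = -3*325 - 20/(8 + 6*(3*(-1) - 4*(-⅕))) = -975 - 20/(8 + 6*(-3 + ⅘)) = -975 - 20/(8 + 6*(-11/5)) = -975 - 20/(8 - 66/5) = -975 - 20/(-26/5) = -975 - 20*(-5/26) = -975 + 50/13 = -12625/13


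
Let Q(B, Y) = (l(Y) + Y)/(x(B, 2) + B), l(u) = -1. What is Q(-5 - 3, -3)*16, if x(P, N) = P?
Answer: 4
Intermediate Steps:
Q(B, Y) = (-1 + Y)/(2*B) (Q(B, Y) = (-1 + Y)/(B + B) = (-1 + Y)/((2*B)) = (-1 + Y)*(1/(2*B)) = (-1 + Y)/(2*B))
Q(-5 - 3, -3)*16 = ((-1 - 3)/(2*(-5 - 3)))*16 = ((½)*(-4)/(-8))*16 = ((½)*(-⅛)*(-4))*16 = (¼)*16 = 4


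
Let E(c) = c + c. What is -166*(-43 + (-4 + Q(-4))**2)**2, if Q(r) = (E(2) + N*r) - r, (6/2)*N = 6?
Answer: -121014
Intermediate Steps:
E(c) = 2*c
N = 2 (N = (1/3)*6 = 2)
Q(r) = 4 + r (Q(r) = (2*2 + 2*r) - r = (4 + 2*r) - r = 4 + r)
-166*(-43 + (-4 + Q(-4))**2)**2 = -166*(-43 + (-4 + (4 - 4))**2)**2 = -166*(-43 + (-4 + 0)**2)**2 = -166*(-43 + (-4)**2)**2 = -166*(-43 + 16)**2 = -166*(-27)**2 = -166*729 = -121014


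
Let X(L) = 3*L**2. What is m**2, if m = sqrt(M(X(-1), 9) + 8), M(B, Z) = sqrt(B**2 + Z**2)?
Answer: 8 + 3*sqrt(10) ≈ 17.487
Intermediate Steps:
m = sqrt(8 + 3*sqrt(10)) (m = sqrt(sqrt((3*(-1)**2)**2 + 9**2) + 8) = sqrt(sqrt((3*1)**2 + 81) + 8) = sqrt(sqrt(3**2 + 81) + 8) = sqrt(sqrt(9 + 81) + 8) = sqrt(sqrt(90) + 8) = sqrt(3*sqrt(10) + 8) = sqrt(8 + 3*sqrt(10)) ≈ 4.1817)
m**2 = (sqrt(8 + 3*sqrt(10)))**2 = 8 + 3*sqrt(10)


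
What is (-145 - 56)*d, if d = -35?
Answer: 7035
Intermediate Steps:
(-145 - 56)*d = (-145 - 56)*(-35) = -201*(-35) = 7035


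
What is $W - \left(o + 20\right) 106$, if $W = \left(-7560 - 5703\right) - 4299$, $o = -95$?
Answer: $-9612$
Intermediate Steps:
$W = -17562$ ($W = -13263 - 4299 = -17562$)
$W - \left(o + 20\right) 106 = -17562 - \left(-95 + 20\right) 106 = -17562 - \left(-75\right) 106 = -17562 - -7950 = -17562 + 7950 = -9612$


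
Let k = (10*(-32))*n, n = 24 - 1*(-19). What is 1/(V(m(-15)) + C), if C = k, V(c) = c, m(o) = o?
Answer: -1/13775 ≈ -7.2595e-5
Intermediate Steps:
n = 43 (n = 24 + 19 = 43)
k = -13760 (k = (10*(-32))*43 = -320*43 = -13760)
C = -13760
1/(V(m(-15)) + C) = 1/(-15 - 13760) = 1/(-13775) = -1/13775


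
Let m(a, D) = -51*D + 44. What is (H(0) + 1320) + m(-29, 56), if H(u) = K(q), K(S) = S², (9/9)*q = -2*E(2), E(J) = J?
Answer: -1476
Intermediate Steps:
q = -4 (q = -2*2 = -4)
m(a, D) = 44 - 51*D
H(u) = 16 (H(u) = (-4)² = 16)
(H(0) + 1320) + m(-29, 56) = (16 + 1320) + (44 - 51*56) = 1336 + (44 - 2856) = 1336 - 2812 = -1476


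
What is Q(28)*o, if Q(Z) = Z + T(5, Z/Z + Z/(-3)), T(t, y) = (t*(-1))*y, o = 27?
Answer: 1881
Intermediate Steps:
T(t, y) = -t*y (T(t, y) = (-t)*y = -t*y)
Q(Z) = -5 + 8*Z/3 (Q(Z) = Z - 1*5*(Z/Z + Z/(-3)) = Z - 1*5*(1 + Z*(-1/3)) = Z - 1*5*(1 - Z/3) = Z + (-5 + 5*Z/3) = -5 + 8*Z/3)
Q(28)*o = (-5 + (8/3)*28)*27 = (-5 + 224/3)*27 = (209/3)*27 = 1881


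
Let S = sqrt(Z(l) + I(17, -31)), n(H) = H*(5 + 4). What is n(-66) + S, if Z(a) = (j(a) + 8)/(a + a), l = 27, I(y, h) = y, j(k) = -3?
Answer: -594 + sqrt(5538)/18 ≈ -589.87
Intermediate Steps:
n(H) = 9*H (n(H) = H*9 = 9*H)
Z(a) = 5/(2*a) (Z(a) = (-3 + 8)/(a + a) = 5/((2*a)) = 5*(1/(2*a)) = 5/(2*a))
S = sqrt(5538)/18 (S = sqrt((5/2)/27 + 17) = sqrt((5/2)*(1/27) + 17) = sqrt(5/54 + 17) = sqrt(923/54) = sqrt(5538)/18 ≈ 4.1343)
n(-66) + S = 9*(-66) + sqrt(5538)/18 = -594 + sqrt(5538)/18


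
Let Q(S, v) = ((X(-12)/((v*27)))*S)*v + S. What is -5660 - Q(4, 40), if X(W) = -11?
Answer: -152884/27 ≈ -5662.4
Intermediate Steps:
Q(S, v) = 16*S/27 (Q(S, v) = ((-11*1/(27*v))*S)*v + S = ((-11/(27*v))*S)*v + S = (-11*S/(27*v))*v + S = -11*S/27 + S = 16*S/27)
-5660 - Q(4, 40) = -5660 - 16*4/27 = -5660 - 1*64/27 = -5660 - 64/27 = -152884/27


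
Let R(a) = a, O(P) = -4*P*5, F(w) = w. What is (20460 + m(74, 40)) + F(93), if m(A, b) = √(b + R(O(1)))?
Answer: 20553 + 2*√5 ≈ 20557.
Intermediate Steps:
O(P) = -20*P
m(A, b) = √(-20 + b) (m(A, b) = √(b - 20*1) = √(b - 20) = √(-20 + b))
(20460 + m(74, 40)) + F(93) = (20460 + √(-20 + 40)) + 93 = (20460 + √20) + 93 = (20460 + 2*√5) + 93 = 20553 + 2*√5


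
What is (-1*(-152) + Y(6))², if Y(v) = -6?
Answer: 21316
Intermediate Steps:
(-1*(-152) + Y(6))² = (-1*(-152) - 6)² = (152 - 6)² = 146² = 21316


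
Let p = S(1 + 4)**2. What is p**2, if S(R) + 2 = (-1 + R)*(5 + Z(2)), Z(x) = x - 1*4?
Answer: 10000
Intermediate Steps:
Z(x) = -4 + x (Z(x) = x - 4 = -4 + x)
S(R) = -5 + 3*R (S(R) = -2 + (-1 + R)*(5 + (-4 + 2)) = -2 + (-1 + R)*(5 - 2) = -2 + (-1 + R)*3 = -2 + (-3 + 3*R) = -5 + 3*R)
p = 100 (p = (-5 + 3*(1 + 4))**2 = (-5 + 3*5)**2 = (-5 + 15)**2 = 10**2 = 100)
p**2 = 100**2 = 10000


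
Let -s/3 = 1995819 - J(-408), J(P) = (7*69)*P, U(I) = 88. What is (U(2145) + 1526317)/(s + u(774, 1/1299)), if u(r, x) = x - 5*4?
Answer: -396560019/1709138206 ≈ -0.23202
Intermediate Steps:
J(P) = 483*P
s = -6578649 (s = -3*(1995819 - 483*(-408)) = -3*(1995819 - 1*(-197064)) = -3*(1995819 + 197064) = -3*2192883 = -6578649)
u(r, x) = -20 + x (u(r, x) = x - 20 = -20 + x)
(U(2145) + 1526317)/(s + u(774, 1/1299)) = (88 + 1526317)/(-6578649 + (-20 + 1/1299)) = 1526405/(-6578649 + (-20 + 1/1299)) = 1526405/(-6578649 - 25979/1299) = 1526405/(-8545691030/1299) = 1526405*(-1299/8545691030) = -396560019/1709138206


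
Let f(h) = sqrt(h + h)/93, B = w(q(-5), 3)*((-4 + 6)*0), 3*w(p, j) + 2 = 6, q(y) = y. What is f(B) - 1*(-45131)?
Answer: 45131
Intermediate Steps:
w(p, j) = 4/3 (w(p, j) = -2/3 + (1/3)*6 = -2/3 + 2 = 4/3)
B = 0 (B = 4*((-4 + 6)*0)/3 = 4*(2*0)/3 = (4/3)*0 = 0)
f(h) = sqrt(2)*sqrt(h)/93 (f(h) = sqrt(2*h)*(1/93) = (sqrt(2)*sqrt(h))*(1/93) = sqrt(2)*sqrt(h)/93)
f(B) - 1*(-45131) = sqrt(2)*sqrt(0)/93 - 1*(-45131) = (1/93)*sqrt(2)*0 + 45131 = 0 + 45131 = 45131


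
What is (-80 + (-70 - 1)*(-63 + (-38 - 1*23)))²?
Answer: 76108176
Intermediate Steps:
(-80 + (-70 - 1)*(-63 + (-38 - 1*23)))² = (-80 - 71*(-63 + (-38 - 23)))² = (-80 - 71*(-63 - 61))² = (-80 - 71*(-124))² = (-80 + 8804)² = 8724² = 76108176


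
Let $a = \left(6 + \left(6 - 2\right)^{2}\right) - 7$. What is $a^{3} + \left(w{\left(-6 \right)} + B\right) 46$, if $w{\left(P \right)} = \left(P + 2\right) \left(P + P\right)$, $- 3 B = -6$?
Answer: $5675$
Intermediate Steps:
$B = 2$ ($B = \left(- \frac{1}{3}\right) \left(-6\right) = 2$)
$w{\left(P \right)} = 2 P \left(2 + P\right)$ ($w{\left(P \right)} = \left(2 + P\right) 2 P = 2 P \left(2 + P\right)$)
$a = 15$ ($a = \left(6 + 4^{2}\right) - 7 = \left(6 + 16\right) - 7 = 22 - 7 = 15$)
$a^{3} + \left(w{\left(-6 \right)} + B\right) 46 = 15^{3} + \left(2 \left(-6\right) \left(2 - 6\right) + 2\right) 46 = 3375 + \left(2 \left(-6\right) \left(-4\right) + 2\right) 46 = 3375 + \left(48 + 2\right) 46 = 3375 + 50 \cdot 46 = 3375 + 2300 = 5675$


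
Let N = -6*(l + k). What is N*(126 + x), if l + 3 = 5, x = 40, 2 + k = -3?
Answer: 2988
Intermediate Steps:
k = -5 (k = -2 - 3 = -5)
l = 2 (l = -3 + 5 = 2)
N = 18 (N = -6*(2 - 5) = -6*(-3) = 18)
N*(126 + x) = 18*(126 + 40) = 18*166 = 2988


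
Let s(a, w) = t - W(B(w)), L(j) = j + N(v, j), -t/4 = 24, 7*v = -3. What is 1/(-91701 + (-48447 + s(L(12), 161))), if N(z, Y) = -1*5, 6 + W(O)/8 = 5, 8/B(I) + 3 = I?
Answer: -1/140236 ≈ -7.1308e-6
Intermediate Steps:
B(I) = 8/(-3 + I)
W(O) = -8 (W(O) = -48 + 8*5 = -48 + 40 = -8)
v = -3/7 (v = (⅐)*(-3) = -3/7 ≈ -0.42857)
t = -96 (t = -4*24 = -96)
N(z, Y) = -5
L(j) = -5 + j (L(j) = j - 5 = -5 + j)
s(a, w) = -88 (s(a, w) = -96 - 1*(-8) = -96 + 8 = -88)
1/(-91701 + (-48447 + s(L(12), 161))) = 1/(-91701 + (-48447 - 88)) = 1/(-91701 - 48535) = 1/(-140236) = -1/140236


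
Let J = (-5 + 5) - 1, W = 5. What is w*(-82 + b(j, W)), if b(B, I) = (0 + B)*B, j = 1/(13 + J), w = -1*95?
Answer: 1121665/144 ≈ 7789.3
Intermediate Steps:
w = -95
J = -1 (J = 0 - 1 = -1)
j = 1/12 (j = 1/(13 - 1) = 1/12 ≈ 0.083333)
b(B, I) = B² (b(B, I) = B*B = B²)
w*(-82 + b(j, W)) = -95*(-82 + (1/12)²) = -95*(-82 + 1/144) = -95*(-11807/144) = 1121665/144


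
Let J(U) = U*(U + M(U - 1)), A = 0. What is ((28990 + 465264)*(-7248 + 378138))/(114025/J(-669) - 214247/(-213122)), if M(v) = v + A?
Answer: 2692073681356406223240/16632443879 ≈ 1.6186e+11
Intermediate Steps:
M(v) = v (M(v) = v + 0 = v)
J(U) = U*(-1 + 2*U) (J(U) = U*(U + (U - 1)) = U*(U + (-1 + U)) = U*(-1 + 2*U))
((28990 + 465264)*(-7248 + 378138))/(114025/J(-669) - 214247/(-213122)) = ((28990 + 465264)*(-7248 + 378138))/(114025/((-669*(-1 + 2*(-669)))) - 214247/(-213122)) = (494254*370890)/(114025/((-669*(-1 - 1338))) - 214247*(-1/213122)) = 183313866060/(114025/((-669*(-1339))) + 214247/213122) = 183313866060/(114025/895791 + 214247/213122) = 183313866060/(16632443879/14685597654) = 183313866060*(14685597654/16632443879) = 2692073681356406223240/16632443879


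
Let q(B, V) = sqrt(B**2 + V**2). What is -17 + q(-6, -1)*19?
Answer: -17 + 19*sqrt(37) ≈ 98.573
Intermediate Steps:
-17 + q(-6, -1)*19 = -17 + sqrt((-6)**2 + (-1)**2)*19 = -17 + sqrt(36 + 1)*19 = -17 + sqrt(37)*19 = -17 + 19*sqrt(37)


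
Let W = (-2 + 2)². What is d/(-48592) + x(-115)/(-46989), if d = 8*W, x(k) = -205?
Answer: 205/46989 ≈ 0.0043627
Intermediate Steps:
W = 0 (W = 0² = 0)
d = 0 (d = 8*0 = 0)
d/(-48592) + x(-115)/(-46989) = 0/(-48592) - 205/(-46989) = 0*(-1/48592) - 205*(-1/46989) = 0 + 205/46989 = 205/46989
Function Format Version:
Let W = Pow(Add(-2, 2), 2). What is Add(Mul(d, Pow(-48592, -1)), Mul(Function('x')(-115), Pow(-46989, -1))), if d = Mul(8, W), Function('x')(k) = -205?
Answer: Rational(205, 46989) ≈ 0.0043627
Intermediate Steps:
W = 0 (W = Pow(0, 2) = 0)
d = 0 (d = Mul(8, 0) = 0)
Add(Mul(d, Pow(-48592, -1)), Mul(Function('x')(-115), Pow(-46989, -1))) = Add(Mul(0, Pow(-48592, -1)), Mul(-205, Pow(-46989, -1))) = Add(Mul(0, Rational(-1, 48592)), Mul(-205, Rational(-1, 46989))) = Add(0, Rational(205, 46989)) = Rational(205, 46989)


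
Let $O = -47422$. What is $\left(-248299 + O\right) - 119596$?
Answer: $-415317$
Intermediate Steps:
$\left(-248299 + O\right) - 119596 = \left(-248299 - 47422\right) - 119596 = -295721 - 119596 = -415317$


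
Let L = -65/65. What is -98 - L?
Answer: -97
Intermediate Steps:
L = -1 (L = -65*1/65 = -1)
-98 - L = -98 - 1*(-1) = -98 + 1 = -97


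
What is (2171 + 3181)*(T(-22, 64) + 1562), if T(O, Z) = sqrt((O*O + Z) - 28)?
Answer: 8359824 + 10704*sqrt(130) ≈ 8.4819e+6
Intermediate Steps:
T(O, Z) = sqrt(-28 + Z + O**2) (T(O, Z) = sqrt((O**2 + Z) - 28) = sqrt((Z + O**2) - 28) = sqrt(-28 + Z + O**2))
(2171 + 3181)*(T(-22, 64) + 1562) = (2171 + 3181)*(sqrt(-28 + 64 + (-22)**2) + 1562) = 5352*(sqrt(-28 + 64 + 484) + 1562) = 5352*(sqrt(520) + 1562) = 5352*(2*sqrt(130) + 1562) = 5352*(1562 + 2*sqrt(130)) = 8359824 + 10704*sqrt(130)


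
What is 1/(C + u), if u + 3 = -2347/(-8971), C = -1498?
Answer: -8971/13463124 ≈ -0.00066634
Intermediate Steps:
u = -24566/8971 (u = -3 - 2347/(-8971) = -3 - 2347*(-1/8971) = -3 + 2347/8971 = -24566/8971 ≈ -2.7384)
1/(C + u) = 1/(-1498 - 24566/8971) = 1/(-13463124/8971) = -8971/13463124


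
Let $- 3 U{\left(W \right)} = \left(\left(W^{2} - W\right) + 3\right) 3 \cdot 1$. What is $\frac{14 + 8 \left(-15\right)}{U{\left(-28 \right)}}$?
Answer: $\frac{106}{815} \approx 0.13006$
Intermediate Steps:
$U{\left(W \right)} = -3 + W - W^{2}$ ($U{\left(W \right)} = - \frac{\left(\left(W^{2} - W\right) + 3\right) 3 \cdot 1}{3} = - \frac{\left(3 + W^{2} - W\right) 3 \cdot 1}{3} = - \frac{\left(9 - 3 W + 3 W^{2}\right) 1}{3} = - \frac{9 - 3 W + 3 W^{2}}{3} = -3 + W - W^{2}$)
$\frac{14 + 8 \left(-15\right)}{U{\left(-28 \right)}} = \frac{14 + 8 \left(-15\right)}{-3 - 28 - \left(-28\right)^{2}} = \frac{14 - 120}{-3 - 28 - 784} = - \frac{106}{-3 - 28 - 784} = - \frac{106}{-815} = \left(-106\right) \left(- \frac{1}{815}\right) = \frac{106}{815}$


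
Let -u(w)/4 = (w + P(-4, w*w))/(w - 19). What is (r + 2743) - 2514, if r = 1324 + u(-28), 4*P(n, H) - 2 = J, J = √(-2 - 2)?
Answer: 72881/47 + 2*I/47 ≈ 1550.7 + 0.042553*I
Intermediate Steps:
J = 2*I (J = √(-4) = 2*I ≈ 2.0*I)
P(n, H) = ½ + I/2 (P(n, H) = ½ + (2*I)/4 = ½ + I/2)
u(w) = -4*(½ + w + I/2)/(-19 + w) (u(w) = -4*(w + (½ + I/2))/(w - 19) = -4*(½ + w + I/2)/(-19 + w))
r = 62118/47 + 2*I/47 (r = 1324 + 2*(-1 - I - 2*(-28))/(-19 - 28) = 1324 + 2*(-1 - I + 56)/(-47) = 1324 + 2*(-1/47)*(55 - I) = 1324 + (-110/47 + 2*I/47) = 62118/47 + 2*I/47 ≈ 1321.7 + 0.042553*I)
(r + 2743) - 2514 = ((62118/47 + 2*I/47) + 2743) - 2514 = (191039/47 + 2*I/47) - 2514 = 72881/47 + 2*I/47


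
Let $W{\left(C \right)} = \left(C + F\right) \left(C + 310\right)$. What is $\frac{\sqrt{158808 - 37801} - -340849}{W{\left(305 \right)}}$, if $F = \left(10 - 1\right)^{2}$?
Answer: $\frac{340849}{237390} + \frac{\sqrt{121007}}{237390} \approx 1.4373$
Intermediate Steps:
$F = 81$ ($F = 9^{2} = 81$)
$W{\left(C \right)} = \left(81 + C\right) \left(310 + C\right)$ ($W{\left(C \right)} = \left(C + 81\right) \left(C + 310\right) = \left(81 + C\right) \left(310 + C\right)$)
$\frac{\sqrt{158808 - 37801} - -340849}{W{\left(305 \right)}} = \frac{\sqrt{158808 - 37801} - -340849}{25110 + 305^{2} + 391 \cdot 305} = \frac{\sqrt{121007} + 340849}{25110 + 93025 + 119255} = \frac{340849 + \sqrt{121007}}{237390} = \left(340849 + \sqrt{121007}\right) \frac{1}{237390} = \frac{340849}{237390} + \frac{\sqrt{121007}}{237390}$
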